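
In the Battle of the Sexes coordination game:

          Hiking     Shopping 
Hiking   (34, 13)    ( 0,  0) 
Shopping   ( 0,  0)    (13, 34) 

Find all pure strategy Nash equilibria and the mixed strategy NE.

Pure NE: (Hiking, Hiking) and (Shopping, Shopping); Mixed NE: p = 0.7234, q = 0.2766

Work:
Check pure NE:
(Hiking, Hiking): (34, 13) - no unilateral deviation beneficial
(Shopping, Shopping): (13, 34) - no unilateral deviation beneficial
Mixed NE: P1 plays Hiking with p = 0.7234, P2 plays Hiking with q = 0.2766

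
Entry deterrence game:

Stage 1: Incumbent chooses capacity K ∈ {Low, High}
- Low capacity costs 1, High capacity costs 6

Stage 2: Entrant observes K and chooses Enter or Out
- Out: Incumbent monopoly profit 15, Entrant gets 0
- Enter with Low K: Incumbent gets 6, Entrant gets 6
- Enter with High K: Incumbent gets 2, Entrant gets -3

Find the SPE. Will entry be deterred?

SPE: (High, Enter|Low, Out|High); Entry deterred. Incumbent net profit = 9

Work:
After Low K: Entrant enters (6 > 0)
After High K: Entrant stays out (-3 < 0)
Incumbent: Low → 6−1=5, High → 15−6=9
Incumbent chooses High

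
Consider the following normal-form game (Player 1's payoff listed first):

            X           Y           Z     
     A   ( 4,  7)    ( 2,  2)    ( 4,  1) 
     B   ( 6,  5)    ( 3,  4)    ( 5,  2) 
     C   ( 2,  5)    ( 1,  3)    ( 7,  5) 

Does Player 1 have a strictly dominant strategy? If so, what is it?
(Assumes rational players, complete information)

No strictly dominant strategy exists for Player 1

Work:
A strategy strictly dominates another if it gives a strictly higher payoff against every opponent action. Compare each pair of P1's strategies column-by-column:
  A vs B: [4 vs 6, 2 vs 3, 4 vs 5] → A does not strictly dominate B (column X: 4 ≤ 6)
  A vs C: [4 vs 2, 2 vs 1, 4 vs 7] → A does not strictly dominate C (column Z: 4 ≤ 7)
  B vs A: [6 vs 4, 3 vs 2, 5 vs 4] → B strictly dominates A
  B vs C: [6 vs 2, 3 vs 1, 5 vs 7] → B does not strictly dominate C (column Z: 5 ≤ 7)
  C vs A: [2 vs 4, 1 vs 2, 7 vs 4] → C does not strictly dominate A (column X: 2 ≤ 4)
  C vs B: [2 vs 6, 1 vs 3, 7 vs 5] → C does not strictly dominate B (column X: 2 ≤ 6)
No single strategy strictly dominates all others → no strictly dominant strategy.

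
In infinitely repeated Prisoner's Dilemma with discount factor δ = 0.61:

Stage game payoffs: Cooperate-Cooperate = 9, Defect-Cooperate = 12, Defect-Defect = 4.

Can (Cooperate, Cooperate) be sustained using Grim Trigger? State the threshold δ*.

δ* = 0.375; since δ = 0.61 ≥ 0.375, cooperation can be sustained

Work:
For Grim Trigger:
Cooperate forever: 9/(1-δ)
Defect then punished: 12 + 4·δ/(1-δ)
Need: 9/(1-δ) ≥ 12 + 4·δ/(1-δ)
Solving: δ ≥ (T-R)/(T-P) = (12-9)/(12-4) = 0.375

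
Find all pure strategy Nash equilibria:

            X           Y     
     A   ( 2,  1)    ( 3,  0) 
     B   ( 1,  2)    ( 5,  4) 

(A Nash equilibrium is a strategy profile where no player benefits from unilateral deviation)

Nash equilibrium: (A, X), (B, Y)

Work:
Best responses:
  P1 vs X: payoffs [2, 1] → best response A (payoff 2)
  P1 vs Y: payoffs [3, 5] → best response B (payoff 5)
  P2 vs A: payoffs [1, 0] → best response X (payoff 1)
  P2 vs B: payoffs [2, 4] → best response Y (payoff 4)
Mutual best responses: (A,X), (B,Y) → Nash equilibria.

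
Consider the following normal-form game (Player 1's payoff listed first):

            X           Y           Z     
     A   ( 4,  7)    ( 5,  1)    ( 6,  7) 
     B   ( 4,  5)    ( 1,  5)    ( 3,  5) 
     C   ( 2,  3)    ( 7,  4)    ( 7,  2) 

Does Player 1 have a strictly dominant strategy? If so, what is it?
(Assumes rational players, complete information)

No strictly dominant strategy exists for Player 1

Work:
A strategy strictly dominates another if it gives a strictly higher payoff against every opponent action. Compare each pair of P1's strategies column-by-column:
  A vs B: [4 vs 4, 5 vs 1, 6 vs 3] → A does not strictly dominate B (column X: 4 ≤ 4)
  A vs C: [4 vs 2, 5 vs 7, 6 vs 7] → A does not strictly dominate C (column Y: 5 ≤ 7)
  B vs A: [4 vs 4, 1 vs 5, 3 vs 6] → B does not strictly dominate A (column X: 4 ≤ 4)
  B vs C: [4 vs 2, 1 vs 7, 3 vs 7] → B does not strictly dominate C (column Y: 1 ≤ 7)
  C vs A: [2 vs 4, 7 vs 5, 7 vs 6] → C does not strictly dominate A (column X: 2 ≤ 4)
  C vs B: [2 vs 4, 7 vs 1, 7 vs 3] → C does not strictly dominate B (column X: 2 ≤ 4)
No single strategy strictly dominates all others → no strictly dominant strategy.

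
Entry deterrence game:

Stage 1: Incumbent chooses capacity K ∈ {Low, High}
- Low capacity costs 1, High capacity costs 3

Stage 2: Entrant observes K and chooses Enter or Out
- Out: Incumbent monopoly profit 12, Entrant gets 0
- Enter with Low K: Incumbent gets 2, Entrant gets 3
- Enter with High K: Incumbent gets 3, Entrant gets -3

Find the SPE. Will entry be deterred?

SPE: (High, Enter|Low, Out|High); Entry deterred. Incumbent net profit = 9

Work:
After Low K: Entrant enters (3 > 0)
After High K: Entrant stays out (-3 < 0)
Incumbent: Low → 2−1=1, High → 12−3=9
Incumbent chooses High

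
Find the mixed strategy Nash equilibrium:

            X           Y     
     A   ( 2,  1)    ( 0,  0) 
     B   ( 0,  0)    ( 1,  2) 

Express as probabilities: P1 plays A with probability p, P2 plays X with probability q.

p = 0.6667, q = 0.3333

Work:
Find probabilities that make opponent indifferent:
P2 chooses q to make P1 indifferent between A and B
P1 chooses p to make P2 indifferent between X and Y
Mixed NE: P1 plays (A: 0.6667, B: 0.3333), P2 plays (X: 0.3333, Y: 0.6667)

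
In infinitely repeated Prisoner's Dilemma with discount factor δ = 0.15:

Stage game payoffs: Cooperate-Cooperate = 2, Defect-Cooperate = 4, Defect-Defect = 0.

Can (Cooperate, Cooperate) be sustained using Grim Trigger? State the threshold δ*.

δ* = 0.5; since δ = 0.15 < 0.5, cooperation cannot be sustained

Work:
For Grim Trigger:
Cooperate forever: 2/(1-δ)
Defect then punished: 4 + 0·δ/(1-δ)
Need: 2/(1-δ) ≥ 4 + 0·δ/(1-δ)
Solving: δ ≥ (T-R)/(T-P) = (4-2)/(4-0) = 0.5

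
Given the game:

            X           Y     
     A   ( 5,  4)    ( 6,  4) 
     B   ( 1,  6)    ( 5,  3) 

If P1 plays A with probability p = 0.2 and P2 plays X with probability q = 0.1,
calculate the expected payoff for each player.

E[P1] = 4.86, E[P2] = 3.44

Work:
E[P1] = p·q·π₁(A,X) + p·(1-q)·π₁(A,Y) + (1-p)·q·π₁(B,X) + (1-p)·(1-q)·π₁(B,Y)
= 0.2·0.1·5 + 0.2·0.9·6 + 0.8·0.1·1 + 0.8·0.9·5
= 4.86

E[P2] = 3.44 (similar calculation)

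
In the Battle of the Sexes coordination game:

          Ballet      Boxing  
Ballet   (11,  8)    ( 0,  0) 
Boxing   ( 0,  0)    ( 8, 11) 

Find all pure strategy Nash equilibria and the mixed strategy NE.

Pure NE: (Ballet, Ballet) and (Boxing, Boxing); Mixed NE: p = 0.5789, q = 0.4211

Work:
Check pure NE:
(Ballet, Ballet): (11, 8) - no unilateral deviation beneficial
(Boxing, Boxing): (8, 11) - no unilateral deviation beneficial
Mixed NE: P1 plays Ballet with p = 0.5789, P2 plays Ballet with q = 0.4211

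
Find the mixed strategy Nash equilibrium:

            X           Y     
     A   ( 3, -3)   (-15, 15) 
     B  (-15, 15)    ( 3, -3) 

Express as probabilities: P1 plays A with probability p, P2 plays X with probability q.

p = 0.5, q = 0.5

Work:
Find probabilities that make opponent indifferent:
P2 chooses q to make P1 indifferent between A and B
P1 chooses p to make P2 indifferent between X and Y
Mixed NE: P1 plays (A: 0.5, B: 0.5), P2 plays (X: 0.5, Y: 0.5)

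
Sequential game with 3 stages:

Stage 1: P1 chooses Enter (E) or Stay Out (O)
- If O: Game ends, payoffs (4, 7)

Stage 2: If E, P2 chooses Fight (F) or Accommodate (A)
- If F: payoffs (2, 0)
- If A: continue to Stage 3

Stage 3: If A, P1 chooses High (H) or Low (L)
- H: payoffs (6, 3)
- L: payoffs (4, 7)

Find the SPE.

SPE: (E, A, H); Outcome (6, 3)

Work:
Stage 3: P1 chooses H (6 vs 4)
Stage 2: P2: F->0, A->3 (anticipating H). Choose A
Stage 1: P1: O->4, E->6 (anticipating A, H). Choose E
SPE path: E -> A -> H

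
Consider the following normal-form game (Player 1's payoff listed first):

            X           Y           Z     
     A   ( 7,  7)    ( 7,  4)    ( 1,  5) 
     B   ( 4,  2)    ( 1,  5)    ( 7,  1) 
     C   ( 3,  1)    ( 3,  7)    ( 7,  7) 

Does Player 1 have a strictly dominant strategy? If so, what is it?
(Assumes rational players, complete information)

No strictly dominant strategy exists for Player 1

Work:
A strategy strictly dominates another if it gives a strictly higher payoff against every opponent action. Compare each pair of P1's strategies column-by-column:
  A vs B: [7 vs 4, 7 vs 1, 1 vs 7] → A does not strictly dominate B (column Z: 1 ≤ 7)
  A vs C: [7 vs 3, 7 vs 3, 1 vs 7] → A does not strictly dominate C (column Z: 1 ≤ 7)
  B vs A: [4 vs 7, 1 vs 7, 7 vs 1] → B does not strictly dominate A (column X: 4 ≤ 7)
  B vs C: [4 vs 3, 1 vs 3, 7 vs 7] → B does not strictly dominate C (column Y: 1 ≤ 3)
  C vs A: [3 vs 7, 3 vs 7, 7 vs 1] → C does not strictly dominate A (column X: 3 ≤ 7)
  C vs B: [3 vs 4, 3 vs 1, 7 vs 7] → C does not strictly dominate B (column X: 3 ≤ 4)
No single strategy strictly dominates all others → no strictly dominant strategy.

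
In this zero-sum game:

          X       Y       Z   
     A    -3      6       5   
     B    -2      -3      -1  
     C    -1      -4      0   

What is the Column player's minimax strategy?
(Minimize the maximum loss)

Column should play X, value = -1

Work:
Column player minimizes Row's maximum payoff:
Column X: max payoff to Row = -1
Column Y: max payoff to Row = 6
Column Z: max payoff to Row = 5
Minimum is -1, achieved by column X.
Minimax strategy: X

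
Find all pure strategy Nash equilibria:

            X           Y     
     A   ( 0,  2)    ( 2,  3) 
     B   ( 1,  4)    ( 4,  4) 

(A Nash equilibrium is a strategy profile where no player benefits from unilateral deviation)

Nash equilibrium: (B, X), (B, Y)

Work:
Best responses:
  P1 vs X: payoffs [0, 1] → best response B (payoff 1)
  P1 vs Y: payoffs [2, 4] → best response B (payoff 4)
  P2 vs A: payoffs [2, 3] → best response Y (payoff 3)
  P2 vs B: payoffs [4, 4] → best response X/Y (payoff 4)
Mutual best responses: (B,X), (B,Y) → Nash equilibria.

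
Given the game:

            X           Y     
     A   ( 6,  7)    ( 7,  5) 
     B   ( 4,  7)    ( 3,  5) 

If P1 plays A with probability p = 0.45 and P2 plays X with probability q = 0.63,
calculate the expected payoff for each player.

E[P1] = 4.863, E[P2] = 6.26

Work:
E[P1] = p·q·π₁(A,X) + p·(1-q)·π₁(A,Y) + (1-p)·q·π₁(B,X) + (1-p)·(1-q)·π₁(B,Y)
= 0.45·0.63·6 + 0.45·0.37·7 + 0.55·0.63·4 + 0.55·0.37·3
= 4.863

E[P2] = 6.26 (similar calculation)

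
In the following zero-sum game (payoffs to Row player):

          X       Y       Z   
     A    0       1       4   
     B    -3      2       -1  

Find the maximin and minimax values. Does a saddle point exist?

Maximin = 0, Minimax = 0, Saddle: True

Work:
Row minimums: [0, -3] → maximin = 0
Column maximums: [0, 2, 4] → minimax = 0
Saddle point exists! Game value = 0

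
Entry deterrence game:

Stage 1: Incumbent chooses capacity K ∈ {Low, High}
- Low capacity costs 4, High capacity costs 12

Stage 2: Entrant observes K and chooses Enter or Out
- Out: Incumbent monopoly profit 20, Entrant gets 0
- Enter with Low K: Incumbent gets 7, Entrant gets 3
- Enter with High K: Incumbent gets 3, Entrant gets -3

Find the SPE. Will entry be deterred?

SPE: (High, Enter|Low, Out|High); Entry deterred. Incumbent net profit = 8

Work:
After Low K: Entrant enters (3 > 0)
After High K: Entrant stays out (-3 < 0)
Incumbent: Low → 7−4=3, High → 20−12=8
Incumbent chooses High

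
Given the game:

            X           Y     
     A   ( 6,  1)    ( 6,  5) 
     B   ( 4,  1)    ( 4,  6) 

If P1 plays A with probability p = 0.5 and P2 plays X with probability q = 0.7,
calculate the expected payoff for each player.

E[P1] = 5.0, E[P2] = 2.35

Work:
E[P1] = p·q·π₁(A,X) + p·(1-q)·π₁(A,Y) + (1-p)·q·π₁(B,X) + (1-p)·(1-q)·π₁(B,Y)
= 0.5·0.7·6 + 0.5·0.3·6 + 0.5·0.7·4 + 0.5·0.3·4
= 5.0

E[P2] = 2.35 (similar calculation)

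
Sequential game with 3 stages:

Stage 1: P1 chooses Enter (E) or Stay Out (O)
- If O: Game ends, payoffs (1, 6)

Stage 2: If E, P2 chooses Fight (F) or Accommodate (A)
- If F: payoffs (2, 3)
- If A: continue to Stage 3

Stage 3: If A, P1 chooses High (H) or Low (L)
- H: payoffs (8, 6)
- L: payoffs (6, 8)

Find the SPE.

SPE: (E, A, H); Outcome (8, 6)

Work:
Stage 3: P1 chooses H (8 vs 6)
Stage 2: P2: F->3, A->6 (anticipating H). Choose A
Stage 1: P1: O->1, E->8 (anticipating A, H). Choose E
SPE path: E -> A -> H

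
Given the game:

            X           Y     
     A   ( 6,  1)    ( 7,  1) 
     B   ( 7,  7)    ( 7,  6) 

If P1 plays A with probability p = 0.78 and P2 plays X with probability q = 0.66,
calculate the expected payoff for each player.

E[P1] = 6.4852, E[P2] = 2.2452

Work:
E[P1] = p·q·π₁(A,X) + p·(1-q)·π₁(A,Y) + (1-p)·q·π₁(B,X) + (1-p)·(1-q)·π₁(B,Y)
= 0.78·0.66·6 + 0.78·0.34·7 + 0.22·0.66·7 + 0.22·0.34·7
= 6.4852

E[P2] = 2.2452 (similar calculation)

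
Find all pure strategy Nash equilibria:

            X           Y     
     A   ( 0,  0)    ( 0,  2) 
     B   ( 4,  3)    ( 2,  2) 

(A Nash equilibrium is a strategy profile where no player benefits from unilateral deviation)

Nash equilibrium: (B, X)

Work:
Best responses:
  P1 vs X: payoffs [0, 4] → best response B (payoff 4)
  P1 vs Y: payoffs [0, 2] → best response B (payoff 2)
  P2 vs A: payoffs [0, 2] → best response Y (payoff 2)
  P2 vs B: payoffs [3, 2] → best response X (payoff 3)
Mutual best responses: (B,X) → Nash equilibria.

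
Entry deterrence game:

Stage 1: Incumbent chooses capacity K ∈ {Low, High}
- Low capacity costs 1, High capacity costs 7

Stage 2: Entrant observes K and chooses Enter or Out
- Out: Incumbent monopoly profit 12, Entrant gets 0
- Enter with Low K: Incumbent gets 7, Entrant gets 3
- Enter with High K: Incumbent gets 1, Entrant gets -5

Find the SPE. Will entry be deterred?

SPE: (Low, Enter|Low, Out|High); Entry not deterred. Incumbent net profit = 6, Entrant gets 3

Work:
After Low K: Entrant enters (3 > 0)
After High K: Entrant stays out (-5 < 0)
Incumbent: Low → 7−1=6, High → 12−7=5
Incumbent chooses Low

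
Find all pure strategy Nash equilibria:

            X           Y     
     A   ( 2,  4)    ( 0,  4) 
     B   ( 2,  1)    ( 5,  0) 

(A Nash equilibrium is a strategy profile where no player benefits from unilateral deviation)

Nash equilibrium: (A, X), (B, X)

Work:
Best responses:
  P1 vs X: payoffs [2, 2] → best response A/B (payoff 2)
  P1 vs Y: payoffs [0, 5] → best response B (payoff 5)
  P2 vs A: payoffs [4, 4] → best response X/Y (payoff 4)
  P2 vs B: payoffs [1, 0] → best response X (payoff 1)
Mutual best responses: (A,X), (B,X) → Nash equilibria.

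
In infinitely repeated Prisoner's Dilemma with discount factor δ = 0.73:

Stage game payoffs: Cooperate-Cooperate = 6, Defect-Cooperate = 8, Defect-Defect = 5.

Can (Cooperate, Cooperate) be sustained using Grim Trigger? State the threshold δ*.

δ* = 0.6667; since δ = 0.73 ≥ 0.6667, cooperation can be sustained

Work:
For Grim Trigger:
Cooperate forever: 6/(1-δ)
Defect then punished: 8 + 5·δ/(1-δ)
Need: 6/(1-δ) ≥ 8 + 5·δ/(1-δ)
Solving: δ ≥ (T-R)/(T-P) = (8-6)/(8-5) = 0.6667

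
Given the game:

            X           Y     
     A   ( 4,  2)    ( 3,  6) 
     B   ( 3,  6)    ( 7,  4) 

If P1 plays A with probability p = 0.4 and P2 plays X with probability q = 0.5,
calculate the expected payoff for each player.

E[P1] = 4.4, E[P2] = 4.6

Work:
E[P1] = p·q·π₁(A,X) + p·(1-q)·π₁(A,Y) + (1-p)·q·π₁(B,X) + (1-p)·(1-q)·π₁(B,Y)
= 0.4·0.5·4 + 0.4·0.5·3 + 0.6·0.5·3 + 0.6·0.5·7
= 4.4

E[P2] = 4.6 (similar calculation)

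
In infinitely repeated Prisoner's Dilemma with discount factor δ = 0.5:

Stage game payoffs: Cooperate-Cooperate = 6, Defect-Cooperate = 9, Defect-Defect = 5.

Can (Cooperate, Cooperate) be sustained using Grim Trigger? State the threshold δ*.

δ* = 0.75; since δ = 0.5 < 0.75, cooperation cannot be sustained

Work:
For Grim Trigger:
Cooperate forever: 6/(1-δ)
Defect then punished: 9 + 5·δ/(1-δ)
Need: 6/(1-δ) ≥ 9 + 5·δ/(1-δ)
Solving: δ ≥ (T-R)/(T-P) = (9-6)/(9-5) = 0.75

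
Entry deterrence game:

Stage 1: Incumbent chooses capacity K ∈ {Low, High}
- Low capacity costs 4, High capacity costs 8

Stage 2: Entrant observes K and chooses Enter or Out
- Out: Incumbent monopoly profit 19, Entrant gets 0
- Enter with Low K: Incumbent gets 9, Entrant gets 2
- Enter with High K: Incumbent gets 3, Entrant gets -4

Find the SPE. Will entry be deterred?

SPE: (High, Enter|Low, Out|High); Entry deterred. Incumbent net profit = 11

Work:
After Low K: Entrant enters (2 > 0)
After High K: Entrant stays out (-4 < 0)
Incumbent: Low → 9−4=5, High → 19−8=11
Incumbent chooses High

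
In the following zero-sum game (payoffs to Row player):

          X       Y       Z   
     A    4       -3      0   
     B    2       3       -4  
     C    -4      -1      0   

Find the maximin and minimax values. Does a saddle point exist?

Maximin = -3, Minimax = 0, Saddle: False

Work:
Row minimums: [-3, -4, -4] → maximin = -3
Column maximums: [4, 3, 0] → minimax = 0
No saddle point (maximin ≠ minimax). Mixed strategy needed.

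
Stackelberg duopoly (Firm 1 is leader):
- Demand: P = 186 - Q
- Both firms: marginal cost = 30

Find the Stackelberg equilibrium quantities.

q₁* (leader) = 78.0, q₂* (follower) = 39.0

Work:
Follower's reaction: q₂ = (a - c - q₁)/2
Leader substitutes: π₁ = q₁·(a - q₁ - (a-c-q₁)/2 - c)
FOC: q₁* = (186 - 30)/2 = 78.00
Then: q₂* = (186 - 30 - 78.0)/2 = 39.00
Leader has first-mover advantage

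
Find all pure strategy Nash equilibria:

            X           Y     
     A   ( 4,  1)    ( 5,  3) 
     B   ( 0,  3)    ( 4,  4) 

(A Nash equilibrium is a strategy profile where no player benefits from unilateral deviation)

Nash equilibrium: (A, Y)

Work:
Best responses:
  P1 vs X: payoffs [4, 0] → best response A (payoff 4)
  P1 vs Y: payoffs [5, 4] → best response A (payoff 5)
  P2 vs A: payoffs [1, 3] → best response Y (payoff 3)
  P2 vs B: payoffs [3, 4] → best response Y (payoff 4)
Mutual best responses: (A,Y) → Nash equilibria.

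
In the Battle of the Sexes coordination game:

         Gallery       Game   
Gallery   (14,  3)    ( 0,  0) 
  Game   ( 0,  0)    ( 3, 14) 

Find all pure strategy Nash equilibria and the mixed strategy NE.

Pure NE: (Gallery, Gallery) and (Game, Game); Mixed NE: p = 0.8235, q = 0.1765

Work:
Check pure NE:
(Gallery, Gallery): (14, 3) - no unilateral deviation beneficial
(Game, Game): (3, 14) - no unilateral deviation beneficial
Mixed NE: P1 plays Gallery with p = 0.8235, P2 plays Gallery with q = 0.1765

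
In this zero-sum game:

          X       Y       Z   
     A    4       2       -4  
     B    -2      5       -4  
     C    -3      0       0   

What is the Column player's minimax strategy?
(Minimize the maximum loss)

Column should play Z, value = 0

Work:
Column player minimizes Row's maximum payoff:
Column X: max payoff to Row = 4
Column Y: max payoff to Row = 5
Column Z: max payoff to Row = 0
Minimum is 0, achieved by column Z.
Minimax strategy: Z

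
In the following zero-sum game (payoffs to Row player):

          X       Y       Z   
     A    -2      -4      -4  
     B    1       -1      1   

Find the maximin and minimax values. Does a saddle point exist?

Maximin = -1, Minimax = -1, Saddle: True

Work:
Row minimums: [-4, -1] → maximin = -1
Column maximums: [1, -1, 1] → minimax = -1
Saddle point exists! Game value = -1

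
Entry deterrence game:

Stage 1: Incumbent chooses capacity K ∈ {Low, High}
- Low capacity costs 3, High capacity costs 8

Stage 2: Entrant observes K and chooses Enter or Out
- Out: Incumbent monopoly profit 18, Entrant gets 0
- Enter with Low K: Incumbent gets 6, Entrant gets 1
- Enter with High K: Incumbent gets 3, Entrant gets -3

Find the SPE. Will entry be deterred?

SPE: (High, Enter|Low, Out|High); Entry deterred. Incumbent net profit = 10

Work:
After Low K: Entrant enters (1 > 0)
After High K: Entrant stays out (-3 < 0)
Incumbent: Low → 6−3=3, High → 18−8=10
Incumbent chooses High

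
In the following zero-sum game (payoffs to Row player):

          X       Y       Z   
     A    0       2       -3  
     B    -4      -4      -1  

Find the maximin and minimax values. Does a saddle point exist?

Maximin = -3, Minimax = -1, Saddle: False

Work:
Row minimums: [-3, -4] → maximin = -3
Column maximums: [0, 2, -1] → minimax = -1
No saddle point (maximin ≠ minimax). Mixed strategy needed.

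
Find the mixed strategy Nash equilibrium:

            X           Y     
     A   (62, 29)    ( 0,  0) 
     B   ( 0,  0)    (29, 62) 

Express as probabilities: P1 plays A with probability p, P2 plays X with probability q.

p = 0.6813, q = 0.3187

Work:
Find probabilities that make opponent indifferent:
P2 chooses q to make P1 indifferent between A and B
P1 chooses p to make P2 indifferent between X and Y
Mixed NE: P1 plays (A: 0.6813, B: 0.3187), P2 plays (X: 0.3187, Y: 0.6813)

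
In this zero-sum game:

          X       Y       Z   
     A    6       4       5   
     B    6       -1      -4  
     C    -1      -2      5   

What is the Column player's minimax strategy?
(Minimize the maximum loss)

Column should play Y, value = 4

Work:
Column player minimizes Row's maximum payoff:
Column X: max payoff to Row = 6
Column Y: max payoff to Row = 4
Column Z: max payoff to Row = 5
Minimum is 4, achieved by column Y.
Minimax strategy: Y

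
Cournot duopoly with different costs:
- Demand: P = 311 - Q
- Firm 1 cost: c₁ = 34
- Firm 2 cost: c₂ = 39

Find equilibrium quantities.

q₁* = 94.0, q₂* = 89.0

Work:
Reaction: q₁ = (311 - 34 - q₂)/2
Reaction: q₂ = (311 - 39 - q₁)/2
Solve simultaneously:
q₁* = (311 - 2×34 + 39)/3 = 94.0
q₂* = (311 - 2×39 + 34)/3 = 89.0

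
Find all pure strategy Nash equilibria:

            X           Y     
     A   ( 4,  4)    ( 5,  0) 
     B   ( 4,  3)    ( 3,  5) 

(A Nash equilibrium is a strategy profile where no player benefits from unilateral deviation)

Nash equilibrium: (A, X)

Work:
Best responses:
  P1 vs X: payoffs [4, 4] → best response A/B (payoff 4)
  P1 vs Y: payoffs [5, 3] → best response A (payoff 5)
  P2 vs A: payoffs [4, 0] → best response X (payoff 4)
  P2 vs B: payoffs [3, 5] → best response Y (payoff 5)
Mutual best responses: (A,X) → Nash equilibria.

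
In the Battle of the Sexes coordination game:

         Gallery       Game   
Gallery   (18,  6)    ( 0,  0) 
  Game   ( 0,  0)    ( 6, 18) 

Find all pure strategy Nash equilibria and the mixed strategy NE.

Pure NE: (Gallery, Gallery) and (Game, Game); Mixed NE: p = 0.75, q = 0.25

Work:
Check pure NE:
(Gallery, Gallery): (18, 6) - no unilateral deviation beneficial
(Game, Game): (6, 18) - no unilateral deviation beneficial
Mixed NE: P1 plays Gallery with p = 0.75, P2 plays Gallery with q = 0.25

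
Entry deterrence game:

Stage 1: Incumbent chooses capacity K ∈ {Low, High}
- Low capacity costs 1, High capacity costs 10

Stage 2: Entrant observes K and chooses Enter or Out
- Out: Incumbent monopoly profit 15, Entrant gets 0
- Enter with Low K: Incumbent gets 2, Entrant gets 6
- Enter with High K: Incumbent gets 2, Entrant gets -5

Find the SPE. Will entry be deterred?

SPE: (High, Enter|Low, Out|High); Entry deterred. Incumbent net profit = 5

Work:
After Low K: Entrant enters (6 > 0)
After High K: Entrant stays out (-5 < 0)
Incumbent: Low → 2−1=1, High → 15−10=5
Incumbent chooses High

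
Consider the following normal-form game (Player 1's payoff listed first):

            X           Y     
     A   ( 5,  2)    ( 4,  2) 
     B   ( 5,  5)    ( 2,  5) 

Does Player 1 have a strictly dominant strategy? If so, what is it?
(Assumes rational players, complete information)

No strictly dominant strategy exists for Player 1

Work:
A strategy strictly dominates another if it gives a strictly higher payoff against every opponent action. Compare each pair of P1's strategies column-by-column:
  A vs B: [5 vs 5, 4 vs 2] → A does not strictly dominate B (column X: 5 ≤ 5)
  B vs A: [5 vs 5, 2 vs 4] → B does not strictly dominate A (column X: 5 ≤ 5)
No single strategy strictly dominates all others → no strictly dominant strategy.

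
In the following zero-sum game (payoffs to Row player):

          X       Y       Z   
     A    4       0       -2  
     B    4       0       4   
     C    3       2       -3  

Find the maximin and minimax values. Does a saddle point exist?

Maximin = 0, Minimax = 2, Saddle: False

Work:
Row minimums: [-2, 0, -3] → maximin = 0
Column maximums: [4, 2, 4] → minimax = 2
No saddle point (maximin ≠ minimax). Mixed strategy needed.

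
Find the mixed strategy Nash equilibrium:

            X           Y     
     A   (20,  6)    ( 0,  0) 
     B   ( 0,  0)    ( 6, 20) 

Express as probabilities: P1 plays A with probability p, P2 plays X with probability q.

p = 0.7692, q = 0.2308

Work:
Find probabilities that make opponent indifferent:
P2 chooses q to make P1 indifferent between A and B
P1 chooses p to make P2 indifferent between X and Y
Mixed NE: P1 plays (A: 0.7692, B: 0.2308), P2 plays (X: 0.2308, Y: 0.7692)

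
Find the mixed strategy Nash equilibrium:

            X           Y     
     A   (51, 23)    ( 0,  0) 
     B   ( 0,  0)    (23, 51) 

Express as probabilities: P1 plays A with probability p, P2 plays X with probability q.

p = 0.6892, q = 0.3108

Work:
Find probabilities that make opponent indifferent:
P2 chooses q to make P1 indifferent between A and B
P1 chooses p to make P2 indifferent between X and Y
Mixed NE: P1 plays (A: 0.6892, B: 0.3108), P2 plays (X: 0.3108, Y: 0.6892)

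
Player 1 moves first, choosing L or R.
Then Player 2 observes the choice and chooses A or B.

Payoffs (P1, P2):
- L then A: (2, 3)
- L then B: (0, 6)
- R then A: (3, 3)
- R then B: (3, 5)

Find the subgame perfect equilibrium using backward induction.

P1 plays R, P2 plays B after L and B after R; Payoff (3, 5)

Work:
Backward induction:
After L: P2 chooses B → P1 gets 0
After R: P2 chooses B → P1 gets 3
P1 chooses R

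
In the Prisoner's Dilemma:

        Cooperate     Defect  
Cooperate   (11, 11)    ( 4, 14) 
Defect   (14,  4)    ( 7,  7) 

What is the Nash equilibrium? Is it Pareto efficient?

(Defect, Defect) is NE; not Pareto efficient

Work:
Defect dominates Cooperate for both players:
If P2 cooperates: Defect (14) > Cooperate (11)
If P2 defects: Defect (7) > Cooperate (4)
NE: (Defect, Defect) with payoff (7, 7)
But (Cooperate, Cooperate) = (11, 11) Pareto dominates (7, 7)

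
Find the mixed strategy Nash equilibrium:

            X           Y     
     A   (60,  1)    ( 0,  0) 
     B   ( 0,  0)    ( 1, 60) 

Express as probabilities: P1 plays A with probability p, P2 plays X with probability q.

p = 0.9836, q = 0.0164

Work:
Find probabilities that make opponent indifferent:
P2 chooses q to make P1 indifferent between A and B
P1 chooses p to make P2 indifferent between X and Y
Mixed NE: P1 plays (A: 0.9836, B: 0.0164), P2 plays (X: 0.0164, Y: 0.9836)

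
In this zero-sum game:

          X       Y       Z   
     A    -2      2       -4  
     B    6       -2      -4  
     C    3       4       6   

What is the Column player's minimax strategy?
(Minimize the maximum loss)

Column should play Y, value = 4

Work:
Column player minimizes Row's maximum payoff:
Column X: max payoff to Row = 6
Column Y: max payoff to Row = 4
Column Z: max payoff to Row = 6
Minimum is 4, achieved by column Y.
Minimax strategy: Y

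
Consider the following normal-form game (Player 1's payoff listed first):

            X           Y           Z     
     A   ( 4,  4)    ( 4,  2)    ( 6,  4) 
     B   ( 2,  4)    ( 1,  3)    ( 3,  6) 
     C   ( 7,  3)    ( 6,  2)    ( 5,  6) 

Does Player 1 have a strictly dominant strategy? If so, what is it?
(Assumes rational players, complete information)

No strictly dominant strategy exists for Player 1

Work:
A strategy strictly dominates another if it gives a strictly higher payoff against every opponent action. Compare each pair of P1's strategies column-by-column:
  A vs B: [4 vs 2, 4 vs 1, 6 vs 3] → A strictly dominates B
  A vs C: [4 vs 7, 4 vs 6, 6 vs 5] → A does not strictly dominate C (column X: 4 ≤ 7)
  B vs A: [2 vs 4, 1 vs 4, 3 vs 6] → B does not strictly dominate A (column X: 2 ≤ 4)
  B vs C: [2 vs 7, 1 vs 6, 3 vs 5] → B does not strictly dominate C (column X: 2 ≤ 7)
  C vs A: [7 vs 4, 6 vs 4, 5 vs 6] → C does not strictly dominate A (column Z: 5 ≤ 6)
  C vs B: [7 vs 2, 6 vs 1, 5 vs 3] → C strictly dominates B
No single strategy strictly dominates all others → no strictly dominant strategy.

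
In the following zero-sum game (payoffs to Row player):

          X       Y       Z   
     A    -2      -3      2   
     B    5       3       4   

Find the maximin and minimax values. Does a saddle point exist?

Maximin = 3, Minimax = 3, Saddle: True

Work:
Row minimums: [-3, 3] → maximin = 3
Column maximums: [5, 3, 4] → minimax = 3
Saddle point exists! Game value = 3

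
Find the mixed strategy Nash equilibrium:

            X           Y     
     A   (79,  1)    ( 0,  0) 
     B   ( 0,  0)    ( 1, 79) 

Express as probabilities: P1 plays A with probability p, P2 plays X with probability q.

p = 0.9875, q = 0.0125

Work:
Find probabilities that make opponent indifferent:
P2 chooses q to make P1 indifferent between A and B
P1 chooses p to make P2 indifferent between X and Y
Mixed NE: P1 plays (A: 0.9875, B: 0.0125), P2 plays (X: 0.0125, Y: 0.9875)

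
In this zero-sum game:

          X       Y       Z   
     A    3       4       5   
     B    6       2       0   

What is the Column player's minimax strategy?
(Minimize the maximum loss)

Column should play Y, value = 4

Work:
Column player minimizes Row's maximum payoff:
Column X: max payoff to Row = 6
Column Y: max payoff to Row = 4
Column Z: max payoff to Row = 5
Minimum is 4, achieved by column Y.
Minimax strategy: Y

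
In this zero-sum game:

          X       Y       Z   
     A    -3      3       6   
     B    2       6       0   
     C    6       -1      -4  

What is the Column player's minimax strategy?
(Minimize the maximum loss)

Column should play X or Y or Z (all achieve the minimum), value = 6

Work:
Column player minimizes Row's maximum payoff:
Column X: max payoff to Row = 6
Column Y: max payoff to Row = 6
Column Z: max payoff to Row = 6
Minimum is 6, achieved by columns X, Y, Z (tied).
Each of X or Y or Z is a minimax strategy.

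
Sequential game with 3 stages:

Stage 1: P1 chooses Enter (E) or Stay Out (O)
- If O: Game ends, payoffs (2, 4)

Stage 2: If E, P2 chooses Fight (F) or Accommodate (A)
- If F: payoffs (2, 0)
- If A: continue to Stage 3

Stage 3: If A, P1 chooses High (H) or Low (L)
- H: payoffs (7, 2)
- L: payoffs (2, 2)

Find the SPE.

SPE: (E, A, H); Outcome (7, 2)

Work:
Stage 3: P1 chooses H (7 vs 2)
Stage 2: P2: F->0, A->2 (anticipating H). Choose A
Stage 1: P1: O->2, E->7 (anticipating A, H). Choose E
SPE path: E -> A -> H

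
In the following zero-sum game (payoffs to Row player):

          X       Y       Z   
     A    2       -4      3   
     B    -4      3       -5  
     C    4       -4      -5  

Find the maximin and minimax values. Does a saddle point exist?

Maximin = -4, Minimax = 3, Saddle: False

Work:
Row minimums: [-4, -5, -5] → maximin = -4
Column maximums: [4, 3, 3] → minimax = 3
No saddle point (maximin ≠ minimax). Mixed strategy needed.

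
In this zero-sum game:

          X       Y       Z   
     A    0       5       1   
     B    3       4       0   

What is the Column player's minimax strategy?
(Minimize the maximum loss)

Column should play Z, value = 1

Work:
Column player minimizes Row's maximum payoff:
Column X: max payoff to Row = 3
Column Y: max payoff to Row = 5
Column Z: max payoff to Row = 1
Minimum is 1, achieved by column Z.
Minimax strategy: Z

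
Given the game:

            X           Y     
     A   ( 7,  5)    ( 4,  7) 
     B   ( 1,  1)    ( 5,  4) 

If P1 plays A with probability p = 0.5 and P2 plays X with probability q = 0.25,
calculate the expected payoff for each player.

E[P1] = 4.375, E[P2] = 4.875

Work:
E[P1] = p·q·π₁(A,X) + p·(1-q)·π₁(A,Y) + (1-p)·q·π₁(B,X) + (1-p)·(1-q)·π₁(B,Y)
= 0.5·0.25·7 + 0.5·0.75·4 + 0.5·0.25·1 + 0.5·0.75·5
= 4.375

E[P2] = 4.875 (similar calculation)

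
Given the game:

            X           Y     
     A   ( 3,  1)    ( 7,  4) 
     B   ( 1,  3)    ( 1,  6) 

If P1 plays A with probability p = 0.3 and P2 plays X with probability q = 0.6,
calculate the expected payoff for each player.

E[P1] = 2.08, E[P2] = 3.6

Work:
E[P1] = p·q·π₁(A,X) + p·(1-q)·π₁(A,Y) + (1-p)·q·π₁(B,X) + (1-p)·(1-q)·π₁(B,Y)
= 0.3·0.6·3 + 0.3·0.4·7 + 0.7·0.6·1 + 0.7·0.4·1
= 2.08

E[P2] = 3.6 (similar calculation)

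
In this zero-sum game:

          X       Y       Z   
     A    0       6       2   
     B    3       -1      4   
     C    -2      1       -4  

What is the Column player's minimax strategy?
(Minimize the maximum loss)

Column should play X, value = 3

Work:
Column player minimizes Row's maximum payoff:
Column X: max payoff to Row = 3
Column Y: max payoff to Row = 6
Column Z: max payoff to Row = 4
Minimum is 3, achieved by column X.
Minimax strategy: X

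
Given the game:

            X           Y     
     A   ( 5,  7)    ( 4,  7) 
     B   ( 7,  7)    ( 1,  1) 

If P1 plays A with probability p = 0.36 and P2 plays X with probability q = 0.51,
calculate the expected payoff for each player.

E[P1] = 4.222, E[P2] = 5.1184

Work:
E[P1] = p·q·π₁(A,X) + p·(1-q)·π₁(A,Y) + (1-p)·q·π₁(B,X) + (1-p)·(1-q)·π₁(B,Y)
= 0.36·0.51·5 + 0.36·0.49·4 + 0.64·0.51·7 + 0.64·0.49·1
= 4.222

E[P2] = 5.1184 (similar calculation)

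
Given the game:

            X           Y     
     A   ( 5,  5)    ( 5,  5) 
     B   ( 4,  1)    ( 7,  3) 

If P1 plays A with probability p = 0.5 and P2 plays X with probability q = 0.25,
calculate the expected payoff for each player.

E[P1] = 5.625, E[P2] = 3.75

Work:
E[P1] = p·q·π₁(A,X) + p·(1-q)·π₁(A,Y) + (1-p)·q·π₁(B,X) + (1-p)·(1-q)·π₁(B,Y)
= 0.5·0.25·5 + 0.5·0.75·5 + 0.5·0.25·4 + 0.5·0.75·7
= 5.625

E[P2] = 3.75 (similar calculation)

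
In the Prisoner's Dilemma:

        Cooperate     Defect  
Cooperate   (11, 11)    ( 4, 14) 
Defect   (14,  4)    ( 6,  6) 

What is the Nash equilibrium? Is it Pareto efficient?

(Defect, Defect) is NE; not Pareto efficient

Work:
Defect dominates Cooperate for both players:
If P2 cooperates: Defect (14) > Cooperate (11)
If P2 defects: Defect (6) > Cooperate (4)
NE: (Defect, Defect) with payoff (6, 6)
But (Cooperate, Cooperate) = (11, 11) Pareto dominates (6, 6)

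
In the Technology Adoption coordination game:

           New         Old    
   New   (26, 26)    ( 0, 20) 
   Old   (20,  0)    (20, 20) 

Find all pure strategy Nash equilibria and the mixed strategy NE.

Pure NE: (New, New) and (Old, Old); Mixed NE: p = 0.7692, q = 0.7692

Work:
Check pure NE:
(New, New): (26, 26) - no unilateral deviation beneficial
(Old, Old): (20, 20) - no unilateral deviation beneficial
Mixed NE: P1 plays New with p = 0.7692, P2 plays New with q = 0.7692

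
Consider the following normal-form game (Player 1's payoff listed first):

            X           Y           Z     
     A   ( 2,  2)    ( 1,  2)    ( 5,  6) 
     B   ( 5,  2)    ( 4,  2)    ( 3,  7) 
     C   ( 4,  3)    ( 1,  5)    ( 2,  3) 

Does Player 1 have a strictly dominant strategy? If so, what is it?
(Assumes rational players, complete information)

No strictly dominant strategy exists for Player 1

Work:
A strategy strictly dominates another if it gives a strictly higher payoff against every opponent action. Compare each pair of P1's strategies column-by-column:
  A vs B: [2 vs 5, 1 vs 4, 5 vs 3] → A does not strictly dominate B (column X: 2 ≤ 5)
  A vs C: [2 vs 4, 1 vs 1, 5 vs 2] → A does not strictly dominate C (column X: 2 ≤ 4)
  B vs A: [5 vs 2, 4 vs 1, 3 vs 5] → B does not strictly dominate A (column Z: 3 ≤ 5)
  B vs C: [5 vs 4, 4 vs 1, 3 vs 2] → B strictly dominates C
  C vs A: [4 vs 2, 1 vs 1, 2 vs 5] → C does not strictly dominate A (column Y: 1 ≤ 1)
  C vs B: [4 vs 5, 1 vs 4, 2 vs 3] → C does not strictly dominate B (column X: 4 ≤ 5)
No single strategy strictly dominates all others → no strictly dominant strategy.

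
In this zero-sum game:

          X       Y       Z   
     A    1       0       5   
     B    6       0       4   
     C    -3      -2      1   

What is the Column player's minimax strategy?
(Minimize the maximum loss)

Column should play Y, value = 0

Work:
Column player minimizes Row's maximum payoff:
Column X: max payoff to Row = 6
Column Y: max payoff to Row = 0
Column Z: max payoff to Row = 5
Minimum is 0, achieved by column Y.
Minimax strategy: Y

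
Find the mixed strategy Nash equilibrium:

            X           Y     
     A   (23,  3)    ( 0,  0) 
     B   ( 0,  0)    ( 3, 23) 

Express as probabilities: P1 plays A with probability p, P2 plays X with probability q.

p = 0.8846, q = 0.1154

Work:
Find probabilities that make opponent indifferent:
P2 chooses q to make P1 indifferent between A and B
P1 chooses p to make P2 indifferent between X and Y
Mixed NE: P1 plays (A: 0.8846, B: 0.1154), P2 plays (X: 0.1154, Y: 0.8846)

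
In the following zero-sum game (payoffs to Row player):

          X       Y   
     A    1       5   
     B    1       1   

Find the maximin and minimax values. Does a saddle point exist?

Maximin = 1, Minimax = 1, Saddle: True

Work:
Row minimums: [1, 1] → maximin = 1
Column maximums: [1, 5] → minimax = 1
Saddle point exists! Game value = 1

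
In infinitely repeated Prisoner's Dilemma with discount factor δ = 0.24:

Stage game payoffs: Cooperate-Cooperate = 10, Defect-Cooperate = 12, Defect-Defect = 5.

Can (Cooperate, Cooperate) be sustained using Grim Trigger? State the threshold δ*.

δ* = 0.2857; since δ = 0.24 < 0.2857, cooperation cannot be sustained

Work:
For Grim Trigger:
Cooperate forever: 10/(1-δ)
Defect then punished: 12 + 5·δ/(1-δ)
Need: 10/(1-δ) ≥ 12 + 5·δ/(1-δ)
Solving: δ ≥ (T-R)/(T-P) = (12-10)/(12-5) = 0.2857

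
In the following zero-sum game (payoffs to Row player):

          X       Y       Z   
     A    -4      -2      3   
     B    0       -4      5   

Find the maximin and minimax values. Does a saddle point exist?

Maximin = -4, Minimax = -2, Saddle: False

Work:
Row minimums: [-4, -4] → maximin = -4
Column maximums: [0, -2, 5] → minimax = -2
No saddle point (maximin ≠ minimax). Mixed strategy needed.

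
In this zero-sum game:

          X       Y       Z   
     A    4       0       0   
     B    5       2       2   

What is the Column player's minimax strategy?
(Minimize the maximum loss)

Column should play Y or Z (all achieve the minimum), value = 2

Work:
Column player minimizes Row's maximum payoff:
Column X: max payoff to Row = 5
Column Y: max payoff to Row = 2
Column Z: max payoff to Row = 2
Minimum is 2, achieved by columns Y, Z (tied).
Each of Y or Z is a minimax strategy.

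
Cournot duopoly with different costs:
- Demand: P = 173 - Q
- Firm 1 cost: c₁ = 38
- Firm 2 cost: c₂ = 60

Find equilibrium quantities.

q₁* = 52.33, q₂* = 30.33

Work:
Reaction: q₁ = (173 - 38 - q₂)/2
Reaction: q₂ = (173 - 60 - q₁)/2
Solve simultaneously:
q₁* = (173 - 2×38 + 60)/3 = 52.33
q₂* = (173 - 2×60 + 38)/3 = 30.33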